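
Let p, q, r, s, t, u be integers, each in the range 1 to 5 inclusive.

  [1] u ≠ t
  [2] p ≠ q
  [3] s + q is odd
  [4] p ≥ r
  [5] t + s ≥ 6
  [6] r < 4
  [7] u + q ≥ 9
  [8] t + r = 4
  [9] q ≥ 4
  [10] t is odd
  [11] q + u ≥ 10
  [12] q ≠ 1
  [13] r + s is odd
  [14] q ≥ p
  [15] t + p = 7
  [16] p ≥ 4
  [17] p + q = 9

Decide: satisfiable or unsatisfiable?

Satisfiable

One satisfying assignment is p = 4, q = 5, r = 1, s = 4, t = 3, u = 5.
For the less obvious constraints — constraint 5: t + s = 7; constraint 7: u + q = 10 — and the others hold by inspection.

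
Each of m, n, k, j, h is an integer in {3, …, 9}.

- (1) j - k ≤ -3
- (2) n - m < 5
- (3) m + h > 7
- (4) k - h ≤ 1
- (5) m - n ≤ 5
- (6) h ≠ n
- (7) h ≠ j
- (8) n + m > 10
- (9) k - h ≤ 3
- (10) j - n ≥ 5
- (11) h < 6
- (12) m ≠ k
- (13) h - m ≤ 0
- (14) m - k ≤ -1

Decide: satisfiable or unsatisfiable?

Constraints 1, 4, 5, 10, and 13 give n − m ≥ -5, m − h ≥ 0, h − k ≥ -1, k − j ≥ 3, j − n ≥ 5.
Adding all 5 inequalities: the left sides telescope to 0, and the right sides sum to (-5) + 0 + (-1) + 3 + 5 = 2. So 0 ≥ 2, which is false.

Unsatisfiable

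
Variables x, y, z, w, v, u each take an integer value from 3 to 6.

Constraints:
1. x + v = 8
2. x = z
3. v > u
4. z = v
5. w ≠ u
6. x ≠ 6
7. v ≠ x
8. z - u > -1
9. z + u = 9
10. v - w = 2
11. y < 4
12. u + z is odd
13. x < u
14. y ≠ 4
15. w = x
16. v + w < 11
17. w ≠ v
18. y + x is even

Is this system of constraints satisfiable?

Unsatisfiable

From constraints 2, 4, and 15, w = x = z = v, so w = v. But constraint 17 says w ≠ v. Contradiction.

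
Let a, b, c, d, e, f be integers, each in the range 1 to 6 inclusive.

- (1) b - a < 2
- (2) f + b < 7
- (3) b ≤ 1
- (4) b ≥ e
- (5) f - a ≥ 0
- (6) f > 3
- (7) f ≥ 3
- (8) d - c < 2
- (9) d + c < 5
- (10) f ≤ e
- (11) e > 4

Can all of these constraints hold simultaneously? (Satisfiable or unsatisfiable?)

Unsatisfiable

From constraints 7 and 10: e ≥ f and f ≥ 3, so e ≥ 3. From constraints 3 and 4: e ≤ b and b ≤ 1, so e ≤ 1. But 1 < 3, so no value of e works.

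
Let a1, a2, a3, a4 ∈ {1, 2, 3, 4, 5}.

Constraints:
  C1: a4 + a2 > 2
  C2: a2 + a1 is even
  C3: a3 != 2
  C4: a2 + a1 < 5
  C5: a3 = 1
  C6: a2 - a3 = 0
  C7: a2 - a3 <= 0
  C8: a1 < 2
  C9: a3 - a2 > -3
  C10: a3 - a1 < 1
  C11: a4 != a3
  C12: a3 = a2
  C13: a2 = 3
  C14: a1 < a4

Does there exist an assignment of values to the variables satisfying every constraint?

Constraint 5 fixes a3 = 1 and constraint 13 fixes a2 = 3, but constraint 12 requires a3 = a2. Since 1 ≠ 3, contradiction.

Unsatisfiable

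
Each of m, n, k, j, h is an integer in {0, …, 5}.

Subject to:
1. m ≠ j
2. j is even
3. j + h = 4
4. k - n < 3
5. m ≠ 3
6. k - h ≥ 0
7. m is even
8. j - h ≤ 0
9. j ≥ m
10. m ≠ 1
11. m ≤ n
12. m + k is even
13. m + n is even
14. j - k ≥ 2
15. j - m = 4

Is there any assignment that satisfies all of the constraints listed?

Unsatisfiable

Constraints 6, 8, and 14 give j − k ≥ 2, k − h ≥ 0, h − j ≥ 0.
Adding all 3 inequalities: the left sides telescope to 0, and the right sides sum to 2 + 0 + 0 = 2. So 0 ≥ 2, which is false.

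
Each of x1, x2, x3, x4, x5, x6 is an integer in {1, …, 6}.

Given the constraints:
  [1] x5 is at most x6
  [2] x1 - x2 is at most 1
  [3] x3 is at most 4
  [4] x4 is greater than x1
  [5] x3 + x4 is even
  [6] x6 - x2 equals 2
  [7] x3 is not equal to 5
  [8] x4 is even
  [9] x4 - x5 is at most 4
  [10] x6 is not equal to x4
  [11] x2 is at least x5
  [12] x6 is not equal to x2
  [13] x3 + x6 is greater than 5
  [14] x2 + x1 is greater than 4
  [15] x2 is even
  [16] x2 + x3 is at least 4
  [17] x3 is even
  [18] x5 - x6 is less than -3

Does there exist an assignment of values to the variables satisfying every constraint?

Try x1 = 3, x2 = 4, x3 = 2, x4 = 4, x5 = 2, x6 = 6.
Check constraint 2: x1 - x2 = -1; constraint 6: x6 - x2 = 2. The remaining constraints are straightforward to verify.

Satisfiable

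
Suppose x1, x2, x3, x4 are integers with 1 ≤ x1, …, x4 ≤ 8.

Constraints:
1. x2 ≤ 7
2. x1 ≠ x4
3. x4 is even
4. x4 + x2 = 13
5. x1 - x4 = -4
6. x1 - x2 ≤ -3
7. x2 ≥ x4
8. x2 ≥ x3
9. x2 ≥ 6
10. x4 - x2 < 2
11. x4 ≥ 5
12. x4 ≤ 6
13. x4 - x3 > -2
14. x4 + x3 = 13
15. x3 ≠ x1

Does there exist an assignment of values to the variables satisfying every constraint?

Satisfiable

Try x1 = 2, x2 = 7, x3 = 7, x4 = 6.
Check constraint 4: x4 + x2 = 13; constraint 5: x1 - x4 = -4; constraint 6: x1 - x2 = -5. The remaining constraints are straightforward to verify.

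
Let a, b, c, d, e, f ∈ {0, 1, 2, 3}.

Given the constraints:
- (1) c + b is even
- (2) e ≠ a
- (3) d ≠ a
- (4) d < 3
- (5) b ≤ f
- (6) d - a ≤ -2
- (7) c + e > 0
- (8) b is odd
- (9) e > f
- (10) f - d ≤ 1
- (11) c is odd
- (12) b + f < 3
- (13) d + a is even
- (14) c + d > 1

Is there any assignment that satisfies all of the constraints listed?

Satisfiable

The assignment a = 3, b = 1, c = 1, d = 1, e = 2, f = 1 works:
  constraint 6 holds since d - a = -2.
  constraint 7 holds since c + e = 3.
The rest check out directly.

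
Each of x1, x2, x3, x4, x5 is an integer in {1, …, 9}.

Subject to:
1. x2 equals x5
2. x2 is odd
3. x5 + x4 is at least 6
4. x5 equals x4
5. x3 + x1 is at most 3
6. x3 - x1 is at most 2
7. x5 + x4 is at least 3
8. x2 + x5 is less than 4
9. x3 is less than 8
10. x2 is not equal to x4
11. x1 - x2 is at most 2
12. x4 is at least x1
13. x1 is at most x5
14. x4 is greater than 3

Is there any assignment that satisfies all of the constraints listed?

From constraints 1 and 4, x2 = x5 = x4, so x2 = x4. But constraint 10 says x2 ≠ x4. Contradiction.

Unsatisfiable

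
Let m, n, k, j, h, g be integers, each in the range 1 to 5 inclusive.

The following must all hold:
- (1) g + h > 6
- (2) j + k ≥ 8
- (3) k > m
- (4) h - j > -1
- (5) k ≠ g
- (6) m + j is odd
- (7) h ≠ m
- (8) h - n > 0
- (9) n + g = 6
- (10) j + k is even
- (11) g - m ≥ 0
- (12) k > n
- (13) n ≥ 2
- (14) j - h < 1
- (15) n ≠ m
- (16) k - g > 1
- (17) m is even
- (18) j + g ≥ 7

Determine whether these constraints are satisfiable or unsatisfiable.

The assignment m = 2, n = 4, k = 5, j = 5, h = 5, g = 2 works:
  constraint 1 holds since g + h = 7.
  constraint 2 holds since j + k = 10.
  constraint 4 holds since h - j = 0.
The rest check out directly.

Satisfiable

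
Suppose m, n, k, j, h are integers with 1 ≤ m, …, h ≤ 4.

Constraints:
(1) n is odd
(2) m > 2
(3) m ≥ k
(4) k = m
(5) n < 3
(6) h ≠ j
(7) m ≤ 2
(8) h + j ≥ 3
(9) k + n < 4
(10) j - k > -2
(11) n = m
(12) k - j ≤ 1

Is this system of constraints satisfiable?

Unsatisfiable

From constraint 2: m ≥ 3. From constraint 7: m ≤ 2. But 2 < 3, so no value of m works.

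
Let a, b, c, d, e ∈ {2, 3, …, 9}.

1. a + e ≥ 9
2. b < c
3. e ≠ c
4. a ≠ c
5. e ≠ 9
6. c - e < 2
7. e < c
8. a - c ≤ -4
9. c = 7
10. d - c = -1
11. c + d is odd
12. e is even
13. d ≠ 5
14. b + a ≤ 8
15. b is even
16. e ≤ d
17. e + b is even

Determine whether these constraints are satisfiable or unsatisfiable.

Satisfiable

Try a = 3, b = 4, c = 7, d = 6, e = 6.
Check constraint 1: a + e = 9; constraint 6: c - e = 1. The remaining constraints are straightforward to verify.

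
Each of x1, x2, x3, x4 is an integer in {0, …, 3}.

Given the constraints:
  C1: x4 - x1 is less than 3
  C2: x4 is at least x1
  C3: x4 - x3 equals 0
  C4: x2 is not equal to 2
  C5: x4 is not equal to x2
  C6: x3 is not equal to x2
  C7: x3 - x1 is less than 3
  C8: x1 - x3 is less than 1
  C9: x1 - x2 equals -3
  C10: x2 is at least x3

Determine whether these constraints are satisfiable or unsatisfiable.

One satisfying assignment is x1 = 0, x2 = 3, x3 = 1, x4 = 1.
For the less obvious constraints — constraint 1: x4 - x1 = 1; constraint 3: x4 - x3 = 0 — and the others hold by inspection.

Satisfiable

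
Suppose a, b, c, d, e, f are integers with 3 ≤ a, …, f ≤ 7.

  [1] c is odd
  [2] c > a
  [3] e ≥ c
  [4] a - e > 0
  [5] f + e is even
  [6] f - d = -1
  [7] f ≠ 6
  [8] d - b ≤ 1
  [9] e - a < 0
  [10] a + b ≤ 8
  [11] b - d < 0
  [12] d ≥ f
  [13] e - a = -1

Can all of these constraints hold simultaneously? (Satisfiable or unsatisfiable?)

Unsatisfiable

Constraints 2, 3, and 9 give e < a, a < c, c ≤ e. Chaining: e < a < c ≤ e, which forces e < e — impossible.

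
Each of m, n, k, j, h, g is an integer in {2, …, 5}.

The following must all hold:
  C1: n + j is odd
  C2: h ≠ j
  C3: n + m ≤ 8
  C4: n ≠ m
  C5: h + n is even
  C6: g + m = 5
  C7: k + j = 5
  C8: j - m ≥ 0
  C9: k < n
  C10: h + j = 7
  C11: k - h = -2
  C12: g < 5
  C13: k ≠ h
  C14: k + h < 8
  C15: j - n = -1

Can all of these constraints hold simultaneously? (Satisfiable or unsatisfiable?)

Satisfiable

Setting (m, n, k, j, h, g) = (2, 4, 2, 3, 4, 3) satisfies everything: constraint 3: n + m = 6; constraint 6: g + m = 5, and the others follow.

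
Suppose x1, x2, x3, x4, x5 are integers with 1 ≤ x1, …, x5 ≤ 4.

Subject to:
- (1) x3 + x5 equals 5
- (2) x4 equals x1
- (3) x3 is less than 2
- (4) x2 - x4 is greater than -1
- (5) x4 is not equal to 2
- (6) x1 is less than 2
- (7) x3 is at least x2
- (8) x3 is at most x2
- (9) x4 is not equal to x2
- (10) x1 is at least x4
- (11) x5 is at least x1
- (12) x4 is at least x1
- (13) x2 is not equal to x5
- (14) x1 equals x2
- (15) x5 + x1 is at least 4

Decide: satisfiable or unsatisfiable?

Unsatisfiable

From constraints 2 and 14, x4 = x1 = x2, so x4 = x2. But constraint 9 says x4 ≠ x2. Contradiction.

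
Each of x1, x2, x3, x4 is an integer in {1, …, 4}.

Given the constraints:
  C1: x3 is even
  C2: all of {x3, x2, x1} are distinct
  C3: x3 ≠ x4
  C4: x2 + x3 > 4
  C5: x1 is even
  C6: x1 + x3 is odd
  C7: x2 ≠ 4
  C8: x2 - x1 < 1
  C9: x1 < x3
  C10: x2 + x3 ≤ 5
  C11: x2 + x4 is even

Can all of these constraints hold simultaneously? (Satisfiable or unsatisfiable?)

Unsatisfiable

Constraint 5 makes x1 even and constraint 1 makes x3 even, so x1 + x3 must be even. Constraint 6 says x1 + x3 is odd — contradiction.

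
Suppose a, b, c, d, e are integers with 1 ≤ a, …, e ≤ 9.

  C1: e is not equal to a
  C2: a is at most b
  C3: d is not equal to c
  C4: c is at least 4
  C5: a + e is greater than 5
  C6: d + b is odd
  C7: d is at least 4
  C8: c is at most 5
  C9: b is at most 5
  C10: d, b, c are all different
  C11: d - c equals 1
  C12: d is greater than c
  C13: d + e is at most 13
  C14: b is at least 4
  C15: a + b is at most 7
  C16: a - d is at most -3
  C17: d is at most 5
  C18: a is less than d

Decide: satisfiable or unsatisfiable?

Constraints 4, 7, 8, 9, 14, and 17 confine each of d, b, c to the 2 values {4, 5}.
Constraint 10 requires all 3 of them to be distinct, but only 2 values are available — impossible by the pigeonhole principle.

Unsatisfiable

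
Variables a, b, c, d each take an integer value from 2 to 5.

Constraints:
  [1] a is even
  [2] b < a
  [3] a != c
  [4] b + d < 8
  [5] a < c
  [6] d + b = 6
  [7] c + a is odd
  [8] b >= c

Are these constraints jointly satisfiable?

Unsatisfiable

Constraints 2, 5, and 8 give a < c, c ≤ b, b < a. Chaining: a < c ≤ b < a, which forces a < a — impossible.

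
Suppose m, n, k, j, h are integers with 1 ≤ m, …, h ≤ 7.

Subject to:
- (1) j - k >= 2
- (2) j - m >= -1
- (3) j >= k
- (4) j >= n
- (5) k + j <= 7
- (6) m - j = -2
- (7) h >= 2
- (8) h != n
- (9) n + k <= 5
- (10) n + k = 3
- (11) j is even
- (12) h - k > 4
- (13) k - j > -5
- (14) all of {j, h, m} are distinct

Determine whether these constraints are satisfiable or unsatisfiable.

Satisfiable

One satisfying assignment is m = 2, n = 1, k = 2, j = 4, h = 7.
For the less obvious constraints — constraint 1: j - k = 2; constraint 2: j - m = 2 — and the others hold by inspection.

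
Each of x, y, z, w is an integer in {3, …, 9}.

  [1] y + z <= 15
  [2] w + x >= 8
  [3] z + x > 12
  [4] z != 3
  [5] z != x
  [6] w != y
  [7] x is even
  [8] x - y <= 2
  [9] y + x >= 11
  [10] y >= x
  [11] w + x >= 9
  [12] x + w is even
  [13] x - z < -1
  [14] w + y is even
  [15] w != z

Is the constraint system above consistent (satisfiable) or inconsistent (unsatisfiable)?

Satisfiable

Take x = 6, y = 6, z = 9, w = 4. Then constraint 1: y + z = 15; constraint 2: w + x = 10; constraint 3: z + x = 15, and every other listed constraint is also met.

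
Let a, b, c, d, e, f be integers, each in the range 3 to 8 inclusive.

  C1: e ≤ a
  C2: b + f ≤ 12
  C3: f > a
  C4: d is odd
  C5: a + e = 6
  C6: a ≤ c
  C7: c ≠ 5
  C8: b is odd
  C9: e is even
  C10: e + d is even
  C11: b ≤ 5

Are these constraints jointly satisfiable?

Unsatisfiable

Constraint 9 makes e even and constraint 4 makes d odd, so e + d must be odd. Constraint 10 says e + d is even — contradiction.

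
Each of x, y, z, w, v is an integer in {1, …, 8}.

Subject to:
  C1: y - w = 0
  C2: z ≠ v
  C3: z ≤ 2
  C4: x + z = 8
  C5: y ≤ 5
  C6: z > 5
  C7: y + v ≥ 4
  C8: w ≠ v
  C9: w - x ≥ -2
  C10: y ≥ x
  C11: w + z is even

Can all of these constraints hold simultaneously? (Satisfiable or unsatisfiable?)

From constraints 5 and 10: x ≤ y ≤ 5. From constraint 3: z ≤ 2. Hence x + z ≤ 7. But constraint 4 requires x + z = 8, and 8 > 7. Contradiction.

Unsatisfiable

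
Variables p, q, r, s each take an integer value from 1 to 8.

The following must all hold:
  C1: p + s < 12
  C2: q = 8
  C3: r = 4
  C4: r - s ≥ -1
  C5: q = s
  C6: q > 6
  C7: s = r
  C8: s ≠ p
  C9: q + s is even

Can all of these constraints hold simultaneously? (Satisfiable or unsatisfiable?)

Unsatisfiable

Constraint 2 fixes q = 8 and constraint 3 fixes r = 4. Constraints 5 and 7 give q = s = r, so q = r. But 8 ≠ 4 — contradiction.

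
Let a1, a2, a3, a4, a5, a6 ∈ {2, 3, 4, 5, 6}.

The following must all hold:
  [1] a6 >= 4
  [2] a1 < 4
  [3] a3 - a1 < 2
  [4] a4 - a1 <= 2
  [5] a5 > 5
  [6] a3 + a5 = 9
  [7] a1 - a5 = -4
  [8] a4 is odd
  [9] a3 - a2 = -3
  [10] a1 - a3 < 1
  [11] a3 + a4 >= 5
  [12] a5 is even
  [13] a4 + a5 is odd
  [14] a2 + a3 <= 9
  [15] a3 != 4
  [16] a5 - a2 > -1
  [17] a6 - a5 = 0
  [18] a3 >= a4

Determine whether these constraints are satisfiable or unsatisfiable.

Satisfiable

Setting (a1, a2, a3, a4, a5, a6) = (2, 6, 3, 3, 6, 6) satisfies everything: constraint 3: a3 - a1 = 1; constraint 4: a4 - a1 = 1, and the others follow.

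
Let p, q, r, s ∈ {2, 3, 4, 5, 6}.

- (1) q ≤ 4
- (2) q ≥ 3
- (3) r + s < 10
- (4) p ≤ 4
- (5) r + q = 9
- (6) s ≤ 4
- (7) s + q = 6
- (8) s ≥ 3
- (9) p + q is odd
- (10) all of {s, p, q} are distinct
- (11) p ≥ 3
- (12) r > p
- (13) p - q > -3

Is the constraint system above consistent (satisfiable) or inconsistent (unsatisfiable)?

Unsatisfiable

Constraints 1, 2, 4, 6, 8, and 11 confine each of s, p, q to the 2 values {3, 4}.
Constraint 10 requires all 3 of them to be distinct, but only 2 values are available — impossible by the pigeonhole principle.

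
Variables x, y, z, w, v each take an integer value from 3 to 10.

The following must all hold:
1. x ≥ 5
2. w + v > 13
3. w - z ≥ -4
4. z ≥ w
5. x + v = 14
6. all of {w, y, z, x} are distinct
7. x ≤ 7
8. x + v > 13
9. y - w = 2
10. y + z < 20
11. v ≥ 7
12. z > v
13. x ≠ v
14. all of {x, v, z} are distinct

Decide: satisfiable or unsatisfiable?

Try x = 6, y = 9, z = 10, w = 7, v = 8.
Check constraint 2: w + v = 15; constraint 3: w - z = -3. The remaining constraints are straightforward to verify.

Satisfiable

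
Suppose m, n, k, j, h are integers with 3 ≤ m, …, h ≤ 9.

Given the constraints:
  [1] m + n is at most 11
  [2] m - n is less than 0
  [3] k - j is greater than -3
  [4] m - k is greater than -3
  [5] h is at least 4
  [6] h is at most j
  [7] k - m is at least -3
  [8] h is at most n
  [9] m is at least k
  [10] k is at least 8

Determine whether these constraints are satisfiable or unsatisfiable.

Unsatisfiable

From constraints 9 and 10: m ≥ k ≥ 8. From constraints 5 and 8: n ≥ h ≥ 4. Hence m + n ≥ 12. But constraint 1 requires m + n ≤ 11, and 11 < 12. Contradiction.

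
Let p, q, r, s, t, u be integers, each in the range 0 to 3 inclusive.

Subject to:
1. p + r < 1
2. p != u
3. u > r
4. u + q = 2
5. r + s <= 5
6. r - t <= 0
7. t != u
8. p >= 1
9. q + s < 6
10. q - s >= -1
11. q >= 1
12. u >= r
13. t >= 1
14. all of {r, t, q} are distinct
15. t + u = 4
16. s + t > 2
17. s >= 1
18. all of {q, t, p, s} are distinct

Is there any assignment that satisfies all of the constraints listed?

Unsatisfiable

Constraints 8, 11, 13, and 17 confine each of q, t, p, s to the 3 values {1, …, 3} (the domain already gives each ≤ 3).
Constraint 18 requires all 4 of them to be distinct, but only 3 values are available — impossible by the pigeonhole principle.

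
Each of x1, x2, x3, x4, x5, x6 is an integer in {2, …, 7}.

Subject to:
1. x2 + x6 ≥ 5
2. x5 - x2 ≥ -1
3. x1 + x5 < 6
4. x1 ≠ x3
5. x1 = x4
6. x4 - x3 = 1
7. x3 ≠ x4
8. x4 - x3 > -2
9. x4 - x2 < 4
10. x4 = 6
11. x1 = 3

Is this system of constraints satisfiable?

Constraint 11 fixes x1 = 3 and constraint 10 fixes x4 = 6, but constraint 5 requires x1 = x4. Since 3 ≠ 6, contradiction.

Unsatisfiable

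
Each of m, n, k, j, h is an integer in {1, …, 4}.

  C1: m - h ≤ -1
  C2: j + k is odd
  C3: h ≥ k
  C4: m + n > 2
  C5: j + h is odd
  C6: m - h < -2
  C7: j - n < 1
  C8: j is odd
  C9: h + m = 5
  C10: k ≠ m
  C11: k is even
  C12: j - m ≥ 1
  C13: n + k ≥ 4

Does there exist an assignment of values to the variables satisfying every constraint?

Take m = 1, n = 3, k = 2, j = 3, h = 4. Then constraint 1: m - h = -3; constraint 4: m + n = 4, and every other listed constraint is also met.

Satisfiable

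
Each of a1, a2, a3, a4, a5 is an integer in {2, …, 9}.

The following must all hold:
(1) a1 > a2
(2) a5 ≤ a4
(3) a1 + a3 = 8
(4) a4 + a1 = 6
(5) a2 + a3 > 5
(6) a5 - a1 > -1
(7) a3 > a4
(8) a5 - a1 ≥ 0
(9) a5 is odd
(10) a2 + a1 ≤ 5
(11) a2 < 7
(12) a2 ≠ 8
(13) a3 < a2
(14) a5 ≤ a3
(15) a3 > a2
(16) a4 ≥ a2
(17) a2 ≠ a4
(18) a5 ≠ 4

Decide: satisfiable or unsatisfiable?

Constraints 1, 2, 7, 8, and 13 give a3 < a2, a2 < a1, a1 ≤ a5, a5 ≤ a4, a4 < a3. Chaining: a3 < a2 < a1 ≤ a5 ≤ a4 < a3, which forces a3 < a3 — impossible.

Unsatisfiable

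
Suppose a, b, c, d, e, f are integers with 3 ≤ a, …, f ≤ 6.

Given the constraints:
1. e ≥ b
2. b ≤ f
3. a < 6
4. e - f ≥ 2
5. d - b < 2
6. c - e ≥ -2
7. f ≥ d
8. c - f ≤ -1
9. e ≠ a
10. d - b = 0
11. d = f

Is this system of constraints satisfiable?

Unsatisfiable

Constraints 4, 6, and 8 give c − e ≥ -2, e − f ≥ 2, f − c ≥ 1.
Adding all 3 inequalities: the left sides telescope to 0, and the right sides sum to (-2) + 2 + 1 = 1. So 0 ≥ 1, which is false.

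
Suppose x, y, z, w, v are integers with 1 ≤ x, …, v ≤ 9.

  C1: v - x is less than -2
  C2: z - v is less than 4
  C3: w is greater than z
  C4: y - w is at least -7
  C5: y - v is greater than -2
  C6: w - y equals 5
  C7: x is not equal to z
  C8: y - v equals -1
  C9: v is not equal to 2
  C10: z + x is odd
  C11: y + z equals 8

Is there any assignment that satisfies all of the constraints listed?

Satisfiable

Try x = 8, y = 3, z = 5, w = 8, v = 4.
Check constraint 1: v - x = -4; constraint 2: z - v = 1; constraint 4: y - w = -5. The remaining constraints are straightforward to verify.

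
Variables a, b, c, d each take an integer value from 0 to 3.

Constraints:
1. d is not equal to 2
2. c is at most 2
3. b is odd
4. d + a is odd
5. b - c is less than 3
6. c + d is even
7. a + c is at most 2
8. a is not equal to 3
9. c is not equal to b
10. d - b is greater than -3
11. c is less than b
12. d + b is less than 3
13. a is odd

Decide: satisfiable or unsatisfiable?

Take a = 1, b = 1, c = 0, d = 0. Then constraint 5: b - c = 1; constraint 7: a + c = 1, and every other listed constraint is also met.

Satisfiable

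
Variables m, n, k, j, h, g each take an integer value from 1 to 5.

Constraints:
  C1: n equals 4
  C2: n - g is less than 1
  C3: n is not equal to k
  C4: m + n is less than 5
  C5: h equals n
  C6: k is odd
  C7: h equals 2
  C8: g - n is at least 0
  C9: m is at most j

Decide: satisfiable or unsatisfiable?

Constraint 7 fixes h = 2 and constraint 1 fixes n = 4, but constraint 5 requires h = n. Since 2 ≠ 4, contradiction.

Unsatisfiable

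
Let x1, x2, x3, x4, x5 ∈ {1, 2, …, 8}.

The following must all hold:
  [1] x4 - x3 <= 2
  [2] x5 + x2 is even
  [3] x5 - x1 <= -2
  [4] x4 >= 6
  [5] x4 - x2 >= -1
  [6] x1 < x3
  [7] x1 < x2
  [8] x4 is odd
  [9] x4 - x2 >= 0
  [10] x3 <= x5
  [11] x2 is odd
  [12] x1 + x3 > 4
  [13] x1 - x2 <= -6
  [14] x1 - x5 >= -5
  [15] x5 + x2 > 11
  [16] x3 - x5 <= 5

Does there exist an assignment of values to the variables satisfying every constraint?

Constraints 1, 3, 9, 13, and 16 give x5 − x3 ≥ -5, x3 − x4 ≥ -2, x4 − x2 ≥ 0, x2 − x1 ≥ 6, x1 − x5 ≥ 2.
Adding all 5 inequalities: the left sides telescope to 0, and the right sides sum to (-5) + (-2) + 0 + 6 + 2 = 1. So 0 ≥ 1, which is false.

Unsatisfiable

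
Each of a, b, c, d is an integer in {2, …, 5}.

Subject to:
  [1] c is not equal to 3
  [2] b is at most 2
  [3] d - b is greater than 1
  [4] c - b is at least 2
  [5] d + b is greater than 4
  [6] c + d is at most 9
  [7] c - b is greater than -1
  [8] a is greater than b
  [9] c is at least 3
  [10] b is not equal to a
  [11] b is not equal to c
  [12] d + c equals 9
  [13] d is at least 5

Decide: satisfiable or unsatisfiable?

Satisfiable

Setting (a, b, c, d) = (5, 2, 4, 5) satisfies everything: constraint 3: d - b = 3; constraint 4: c - b = 2; constraint 5: d + b = 7, and the others follow.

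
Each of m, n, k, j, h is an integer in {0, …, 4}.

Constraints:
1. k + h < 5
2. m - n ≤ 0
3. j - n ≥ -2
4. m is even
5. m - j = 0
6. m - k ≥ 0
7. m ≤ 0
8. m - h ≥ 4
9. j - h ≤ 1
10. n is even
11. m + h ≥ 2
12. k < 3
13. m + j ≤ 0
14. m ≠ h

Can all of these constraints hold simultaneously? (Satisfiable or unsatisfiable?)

Unsatisfiable

Constraints 2, 3, 8, and 9 give h − j ≥ -1, j − n ≥ -2, n − m ≥ 0, m − h ≥ 4.
Adding all 4 inequalities: the left sides telescope to 0, and the right sides sum to (-1) + (-2) + 0 + 4 = 1. So 0 ≥ 1, which is false.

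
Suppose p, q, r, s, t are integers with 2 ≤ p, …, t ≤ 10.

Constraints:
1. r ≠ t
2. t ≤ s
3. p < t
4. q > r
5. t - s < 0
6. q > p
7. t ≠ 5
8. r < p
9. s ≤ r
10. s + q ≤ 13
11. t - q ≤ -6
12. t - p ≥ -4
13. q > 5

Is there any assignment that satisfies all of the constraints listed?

Constraints 3, 5, 8, and 9 give r < p, p < t, t < s, s ≤ r. Chaining: r < p < t < s ≤ r, which forces r < r — impossible.

Unsatisfiable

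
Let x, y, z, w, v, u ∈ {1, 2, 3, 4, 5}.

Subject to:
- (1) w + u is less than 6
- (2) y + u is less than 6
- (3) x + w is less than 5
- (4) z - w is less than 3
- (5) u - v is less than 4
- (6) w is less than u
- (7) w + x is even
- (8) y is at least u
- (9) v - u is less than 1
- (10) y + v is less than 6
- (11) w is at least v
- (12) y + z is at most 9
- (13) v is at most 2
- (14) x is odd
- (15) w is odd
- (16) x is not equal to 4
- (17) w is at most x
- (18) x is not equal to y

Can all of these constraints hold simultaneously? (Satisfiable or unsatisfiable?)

The assignment x = 1, y = 3, z = 3, w = 1, v = 1, u = 2 works:
  constraint 1 holds since w + u = 3.
  constraint 2 holds since y + u = 5.
  constraint 3 holds since x + w = 2.
The rest check out directly.

Satisfiable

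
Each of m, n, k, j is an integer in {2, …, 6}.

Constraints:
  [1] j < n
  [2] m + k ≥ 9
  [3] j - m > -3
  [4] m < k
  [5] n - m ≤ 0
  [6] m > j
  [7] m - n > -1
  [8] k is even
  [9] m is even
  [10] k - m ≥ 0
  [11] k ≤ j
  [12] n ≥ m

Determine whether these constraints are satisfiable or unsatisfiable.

Constraints 1, 4, 5, and 11 give k ≤ j, j < n, n ≤ m, m < k. Chaining: k ≤ j < n ≤ m < k, which forces k < k — impossible.

Unsatisfiable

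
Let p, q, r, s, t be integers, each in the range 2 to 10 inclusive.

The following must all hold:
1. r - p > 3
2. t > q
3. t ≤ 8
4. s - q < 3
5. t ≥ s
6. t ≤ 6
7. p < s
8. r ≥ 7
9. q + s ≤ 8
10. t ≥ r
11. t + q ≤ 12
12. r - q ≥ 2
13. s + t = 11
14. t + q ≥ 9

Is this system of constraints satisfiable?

From constraint 8: r ≥ 7. From constraints 6 and 10: r ≤ t and t ≤ 6, so r ≤ 6. But 6 < 7, so no value of r works.

Unsatisfiable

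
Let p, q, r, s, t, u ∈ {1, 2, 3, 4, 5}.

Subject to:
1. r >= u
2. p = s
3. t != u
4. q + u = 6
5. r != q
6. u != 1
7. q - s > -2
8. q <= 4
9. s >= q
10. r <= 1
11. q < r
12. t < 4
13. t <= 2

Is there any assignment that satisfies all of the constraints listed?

From constraint 8: q ≤ 4. From constraints 1 and 10: u ≤ r ≤ 1. Hence q + u ≤ 5. But constraint 4 requires q + u = 6, and 6 > 5. Contradiction.

Unsatisfiable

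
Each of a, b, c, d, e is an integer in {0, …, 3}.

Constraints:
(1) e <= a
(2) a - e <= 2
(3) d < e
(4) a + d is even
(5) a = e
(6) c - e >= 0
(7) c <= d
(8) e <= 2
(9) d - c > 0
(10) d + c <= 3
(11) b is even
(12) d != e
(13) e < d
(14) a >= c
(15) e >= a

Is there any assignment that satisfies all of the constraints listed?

Unsatisfiable

Constraints 3, 6, and 7 give d < e, e ≤ c, c ≤ d. Chaining: d < e ≤ c ≤ d, which forces d < d — impossible.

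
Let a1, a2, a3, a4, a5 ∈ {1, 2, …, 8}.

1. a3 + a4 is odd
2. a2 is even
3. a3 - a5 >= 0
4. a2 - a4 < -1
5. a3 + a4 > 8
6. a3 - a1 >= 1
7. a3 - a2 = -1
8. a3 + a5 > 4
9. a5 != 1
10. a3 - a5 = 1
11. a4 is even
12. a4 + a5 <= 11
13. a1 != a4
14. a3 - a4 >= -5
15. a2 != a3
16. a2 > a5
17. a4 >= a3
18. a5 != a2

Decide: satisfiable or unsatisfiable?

Take a1 = 1, a2 = 4, a3 = 3, a4 = 8, a5 = 2. Then constraint 3: a3 - a5 = 1; constraint 4: a2 - a4 = -4, and every other listed constraint is also met.

Satisfiable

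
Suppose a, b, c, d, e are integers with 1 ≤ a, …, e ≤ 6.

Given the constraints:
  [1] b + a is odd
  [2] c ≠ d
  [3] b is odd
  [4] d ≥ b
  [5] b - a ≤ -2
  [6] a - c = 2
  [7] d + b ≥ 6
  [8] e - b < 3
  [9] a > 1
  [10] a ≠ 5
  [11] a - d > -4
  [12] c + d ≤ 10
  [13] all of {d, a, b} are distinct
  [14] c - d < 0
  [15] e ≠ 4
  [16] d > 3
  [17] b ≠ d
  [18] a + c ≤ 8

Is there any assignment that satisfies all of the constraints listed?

Satisfiable

One satisfying assignment is a = 4, b = 1, c = 2, d = 5, e = 1.
For the less obvious constraints — constraint 5: b - a = -3; constraint 6: a - c = 2; constraint 7: d + b = 6 — and the others hold by inspection.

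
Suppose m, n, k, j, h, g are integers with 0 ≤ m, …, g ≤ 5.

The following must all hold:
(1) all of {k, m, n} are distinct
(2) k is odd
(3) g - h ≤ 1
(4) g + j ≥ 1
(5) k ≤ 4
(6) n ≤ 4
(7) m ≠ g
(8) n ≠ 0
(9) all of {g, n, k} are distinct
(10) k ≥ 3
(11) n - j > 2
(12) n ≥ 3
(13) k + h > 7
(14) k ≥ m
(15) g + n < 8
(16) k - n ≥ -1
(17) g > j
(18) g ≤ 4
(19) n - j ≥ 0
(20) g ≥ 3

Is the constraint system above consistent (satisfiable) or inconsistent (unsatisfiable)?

Unsatisfiable

Constraints 5, 6, 10, 12, 18, and 20 confine each of g, n, k to the 2 values {3, 4}.
Constraint 9 requires all 3 of them to be distinct, but only 2 values are available — impossible by the pigeonhole principle.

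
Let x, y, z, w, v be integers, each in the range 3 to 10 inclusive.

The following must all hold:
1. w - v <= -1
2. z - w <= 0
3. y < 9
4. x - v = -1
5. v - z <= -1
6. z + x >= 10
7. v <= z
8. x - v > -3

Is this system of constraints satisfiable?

Unsatisfiable

Constraints 1, 2, and 5 give v − w ≥ 1, w − z ≥ 0, z − v ≥ 1.
Adding all 3 inequalities: the left sides telescope to 0, and the right sides sum to 1 + 0 + 1 = 2. So 0 ≥ 2, which is false.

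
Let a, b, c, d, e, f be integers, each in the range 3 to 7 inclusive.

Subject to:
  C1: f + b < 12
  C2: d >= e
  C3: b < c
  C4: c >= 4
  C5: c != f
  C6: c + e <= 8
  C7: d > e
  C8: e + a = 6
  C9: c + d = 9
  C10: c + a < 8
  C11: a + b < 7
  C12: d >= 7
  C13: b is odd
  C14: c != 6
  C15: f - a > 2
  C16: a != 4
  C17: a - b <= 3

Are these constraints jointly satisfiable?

From constraint 4: c ≥ 4. From constraint 12: d ≥ 7. Hence c + d ≥ 11. But constraint 9 requires c + d = 9, and 9 < 11. Contradiction.

Unsatisfiable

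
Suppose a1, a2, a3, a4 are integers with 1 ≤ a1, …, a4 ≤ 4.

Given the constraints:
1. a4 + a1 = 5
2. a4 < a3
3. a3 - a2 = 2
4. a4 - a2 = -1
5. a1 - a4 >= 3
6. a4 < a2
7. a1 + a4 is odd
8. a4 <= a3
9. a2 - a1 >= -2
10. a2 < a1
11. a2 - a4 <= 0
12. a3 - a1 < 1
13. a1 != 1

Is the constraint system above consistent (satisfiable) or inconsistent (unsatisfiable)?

Unsatisfiable

Constraints 5, 9, and 11 give a4 − a2 ≥ 0, a2 − a1 ≥ -2, a1 − a4 ≥ 3.
Adding all 3 inequalities: the left sides telescope to 0, and the right sides sum to 0 + (-2) + 3 = 1. So 0 ≥ 1, which is false.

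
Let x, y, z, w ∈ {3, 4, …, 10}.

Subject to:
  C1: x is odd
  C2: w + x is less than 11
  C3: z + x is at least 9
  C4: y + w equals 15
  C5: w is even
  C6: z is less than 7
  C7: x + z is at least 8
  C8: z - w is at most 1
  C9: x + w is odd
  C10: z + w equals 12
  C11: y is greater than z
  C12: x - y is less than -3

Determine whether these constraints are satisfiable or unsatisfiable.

Satisfiable

The assignment x = 3, y = 9, z = 6, w = 6 works:
  constraint 2 holds since w + x = 9.
  constraint 3 holds since z + x = 9.
The rest check out directly.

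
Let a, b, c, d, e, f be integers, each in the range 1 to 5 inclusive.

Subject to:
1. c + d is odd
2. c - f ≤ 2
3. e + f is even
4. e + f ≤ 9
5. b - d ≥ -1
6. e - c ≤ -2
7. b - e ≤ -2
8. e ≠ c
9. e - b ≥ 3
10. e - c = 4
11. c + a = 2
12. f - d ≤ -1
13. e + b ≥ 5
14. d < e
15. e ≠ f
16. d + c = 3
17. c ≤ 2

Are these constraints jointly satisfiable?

Unsatisfiable

Constraints 2, 5, 6, 7, and 12 give c − e ≥ 2, e − b ≥ 2, b − d ≥ -1, d − f ≥ 1, f − c ≥ -2.
Adding all 5 inequalities: the left sides telescope to 0, and the right sides sum to 2 + 2 + (-1) + 1 + (-2) = 2. So 0 ≥ 2, which is false.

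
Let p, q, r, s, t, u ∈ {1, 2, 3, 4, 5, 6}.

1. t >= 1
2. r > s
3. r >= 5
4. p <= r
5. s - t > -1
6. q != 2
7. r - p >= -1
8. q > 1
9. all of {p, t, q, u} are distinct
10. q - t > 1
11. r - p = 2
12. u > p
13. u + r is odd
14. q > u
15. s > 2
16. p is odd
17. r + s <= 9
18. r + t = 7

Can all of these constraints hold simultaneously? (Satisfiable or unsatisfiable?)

One satisfying assignment is p = 3, q = 5, r = 5, s = 4, t = 2, u = 4.
For the less obvious constraints — constraint 5: s - t = 2; constraint 7: r - p = 2; constraint 10: q - t = 3 — and the others hold by inspection.

Satisfiable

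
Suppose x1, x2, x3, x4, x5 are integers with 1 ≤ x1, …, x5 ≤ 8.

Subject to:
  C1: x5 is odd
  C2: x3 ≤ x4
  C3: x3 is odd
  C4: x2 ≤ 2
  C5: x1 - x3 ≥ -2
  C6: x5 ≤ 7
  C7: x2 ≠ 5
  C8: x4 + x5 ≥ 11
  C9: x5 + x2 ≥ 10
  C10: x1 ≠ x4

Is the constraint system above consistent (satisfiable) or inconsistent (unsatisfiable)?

From constraint 6: x5 ≤ 7. From constraint 4: x2 ≤ 2. Hence x5 + x2 ≤ 9. But constraint 9 requires x5 + x2 ≥ 10, and 10 > 9. Contradiction.

Unsatisfiable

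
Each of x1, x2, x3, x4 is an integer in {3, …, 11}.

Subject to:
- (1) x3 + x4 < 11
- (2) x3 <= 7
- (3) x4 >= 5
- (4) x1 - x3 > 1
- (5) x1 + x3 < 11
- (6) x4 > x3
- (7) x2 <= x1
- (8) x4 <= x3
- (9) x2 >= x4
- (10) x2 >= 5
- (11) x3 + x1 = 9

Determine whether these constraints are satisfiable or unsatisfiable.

From constraints 3 and 8: x3 ≥ x4 ≥ 5. From constraints 7 and 10: x1 ≥ x2 ≥ 5. Hence x3 + x1 ≥ 10. But constraint 11 requires x3 + x1 = 9, and 9 < 10. Contradiction.

Unsatisfiable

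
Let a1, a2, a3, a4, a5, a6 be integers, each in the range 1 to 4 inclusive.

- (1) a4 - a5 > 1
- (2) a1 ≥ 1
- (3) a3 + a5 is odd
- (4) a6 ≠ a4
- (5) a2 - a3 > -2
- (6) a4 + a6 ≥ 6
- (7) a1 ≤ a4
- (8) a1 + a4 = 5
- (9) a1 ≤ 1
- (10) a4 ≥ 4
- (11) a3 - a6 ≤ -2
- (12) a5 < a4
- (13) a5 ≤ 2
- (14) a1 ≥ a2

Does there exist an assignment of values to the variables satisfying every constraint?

Satisfiable

The assignment a1 = 1, a2 = 1, a3 = 1, a4 = 4, a5 = 2, a6 = 3 works:
  constraint 1 holds since a4 - a5 = 2.
  constraint 5 holds since a2 - a3 = 0.
The rest check out directly.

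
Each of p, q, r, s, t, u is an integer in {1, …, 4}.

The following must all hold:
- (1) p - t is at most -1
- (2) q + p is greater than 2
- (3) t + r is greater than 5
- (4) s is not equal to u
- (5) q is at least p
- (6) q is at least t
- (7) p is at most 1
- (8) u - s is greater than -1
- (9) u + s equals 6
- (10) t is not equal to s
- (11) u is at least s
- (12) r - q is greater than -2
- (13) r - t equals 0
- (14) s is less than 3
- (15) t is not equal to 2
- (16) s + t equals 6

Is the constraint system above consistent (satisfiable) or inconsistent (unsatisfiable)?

Satisfiable

Try p = 1, q = 4, r = 4, s = 2, t = 4, u = 4.
Check constraint 1: p - t = -3; constraint 2: q + p = 5. The remaining constraints are straightforward to verify.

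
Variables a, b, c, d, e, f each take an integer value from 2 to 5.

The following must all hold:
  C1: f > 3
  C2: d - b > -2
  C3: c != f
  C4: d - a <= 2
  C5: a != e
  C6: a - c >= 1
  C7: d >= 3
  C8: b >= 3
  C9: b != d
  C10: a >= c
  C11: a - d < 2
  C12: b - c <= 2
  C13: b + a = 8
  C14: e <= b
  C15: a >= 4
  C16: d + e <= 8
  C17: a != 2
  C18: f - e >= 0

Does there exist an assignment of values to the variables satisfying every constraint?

Satisfiable

The assignment a = 4, b = 4, c = 3, d = 3, e = 3, f = 4 works:
  constraint 2 holds since d - b = -1.
  constraint 4 holds since d - a = -1.
  constraint 6 holds since a - c = 1.
The rest check out directly.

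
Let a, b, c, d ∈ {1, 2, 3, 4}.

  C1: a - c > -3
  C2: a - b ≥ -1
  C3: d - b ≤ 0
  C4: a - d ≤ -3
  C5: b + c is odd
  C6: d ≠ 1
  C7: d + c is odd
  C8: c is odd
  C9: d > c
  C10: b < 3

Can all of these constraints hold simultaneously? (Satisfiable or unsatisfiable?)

Unsatisfiable

Constraints 2, 3, and 4 give a − b ≥ -1, b − d ≥ 0, d − a ≥ 3.
Adding all 3 inequalities: the left sides telescope to 0, and the right sides sum to (-1) + 0 + 3 = 2. So 0 ≥ 2, which is false.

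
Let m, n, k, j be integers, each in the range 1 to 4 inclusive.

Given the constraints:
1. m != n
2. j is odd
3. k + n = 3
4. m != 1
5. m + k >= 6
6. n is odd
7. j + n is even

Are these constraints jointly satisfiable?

Satisfiable

The assignment m = 4, n = 1, k = 2, j = 1 works:
  constraint 3 holds since k + n = 3.
  constraint 5 holds since m + k = 6.
The rest check out directly.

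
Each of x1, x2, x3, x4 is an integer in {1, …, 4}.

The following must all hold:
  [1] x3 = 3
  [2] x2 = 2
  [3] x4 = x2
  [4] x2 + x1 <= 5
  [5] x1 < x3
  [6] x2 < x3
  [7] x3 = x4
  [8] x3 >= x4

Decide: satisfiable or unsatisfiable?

Unsatisfiable

Constraint 1 fixes x3 = 3 and constraint 2 fixes x2 = 2. Constraints 3 and 7 give x3 = x4 = x2, so x3 = x2. But 3 ≠ 2 — contradiction.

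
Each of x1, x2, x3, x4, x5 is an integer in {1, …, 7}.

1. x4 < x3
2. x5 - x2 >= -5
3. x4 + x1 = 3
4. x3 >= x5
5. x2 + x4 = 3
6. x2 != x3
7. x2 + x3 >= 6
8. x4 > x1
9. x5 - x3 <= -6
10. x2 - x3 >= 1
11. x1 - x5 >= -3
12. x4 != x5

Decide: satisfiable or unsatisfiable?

Unsatisfiable

Constraints 2, 9, and 10 give x5 − x2 ≥ -5, x2 − x3 ≥ 1, x3 − x5 ≥ 6.
Adding all 3 inequalities: the left sides telescope to 0, and the right sides sum to (-5) + 1 + 6 = 2. So 0 ≥ 2, which is false.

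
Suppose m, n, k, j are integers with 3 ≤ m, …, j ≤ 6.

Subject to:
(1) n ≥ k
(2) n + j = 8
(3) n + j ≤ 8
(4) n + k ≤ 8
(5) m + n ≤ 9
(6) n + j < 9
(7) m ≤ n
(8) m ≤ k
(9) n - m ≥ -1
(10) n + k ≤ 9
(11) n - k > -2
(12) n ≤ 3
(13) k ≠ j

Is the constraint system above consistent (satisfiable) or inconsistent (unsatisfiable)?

Satisfiable

Setting (m, n, k, j) = (3, 3, 3, 5) satisfies everything: constraint 2: n + j = 8; constraint 3: n + j = 8; constraint 4: n + k = 6, and the others follow.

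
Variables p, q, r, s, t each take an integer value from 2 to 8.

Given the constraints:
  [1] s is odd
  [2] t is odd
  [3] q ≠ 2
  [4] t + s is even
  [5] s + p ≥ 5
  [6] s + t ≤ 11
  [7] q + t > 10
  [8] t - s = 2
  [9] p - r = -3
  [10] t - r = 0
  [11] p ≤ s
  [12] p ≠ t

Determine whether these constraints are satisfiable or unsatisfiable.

Try p = 2, q = 6, r = 5, s = 3, t = 5.
Check constraint 5: s + p = 5; constraint 6: s + t = 8. The remaining constraints are straightforward to verify.

Satisfiable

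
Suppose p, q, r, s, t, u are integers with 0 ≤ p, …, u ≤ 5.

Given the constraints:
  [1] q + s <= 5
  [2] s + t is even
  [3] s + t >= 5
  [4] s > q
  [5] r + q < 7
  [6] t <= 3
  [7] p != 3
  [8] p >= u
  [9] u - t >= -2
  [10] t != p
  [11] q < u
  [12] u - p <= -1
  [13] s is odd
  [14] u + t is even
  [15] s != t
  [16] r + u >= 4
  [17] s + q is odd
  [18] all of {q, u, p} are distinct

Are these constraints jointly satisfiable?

Setting (p, q, r, s, t, u) = (5, 0, 5, 5, 1, 1) satisfies everything: constraint 1: q + s = 5; constraint 3: s + t = 6, and the others follow.

Satisfiable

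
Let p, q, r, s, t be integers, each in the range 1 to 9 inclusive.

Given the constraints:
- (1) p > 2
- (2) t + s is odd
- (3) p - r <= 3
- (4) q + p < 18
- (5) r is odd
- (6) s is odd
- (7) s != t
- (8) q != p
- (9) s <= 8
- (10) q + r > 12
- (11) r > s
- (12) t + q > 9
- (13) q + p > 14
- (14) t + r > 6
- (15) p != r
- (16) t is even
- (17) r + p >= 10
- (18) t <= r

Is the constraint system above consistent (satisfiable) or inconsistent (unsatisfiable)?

Setting (p, q, r, s, t) = (6, 9, 5, 3, 2) satisfies everything: constraint 3: p - r = 1; constraint 4: q + p = 15; constraint 10: q + r = 14, and the others follow.

Satisfiable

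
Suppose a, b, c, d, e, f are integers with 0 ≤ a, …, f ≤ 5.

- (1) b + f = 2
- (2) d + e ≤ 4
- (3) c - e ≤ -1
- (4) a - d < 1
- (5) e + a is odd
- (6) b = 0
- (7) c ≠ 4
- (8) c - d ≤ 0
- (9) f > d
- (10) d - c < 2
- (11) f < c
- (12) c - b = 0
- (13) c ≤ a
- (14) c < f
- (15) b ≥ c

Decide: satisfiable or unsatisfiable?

Unsatisfiable

Constraints 8, 9, and 11 give c ≤ d, d < f, f < c. Chaining: c ≤ d < f < c, which forces c < c — impossible.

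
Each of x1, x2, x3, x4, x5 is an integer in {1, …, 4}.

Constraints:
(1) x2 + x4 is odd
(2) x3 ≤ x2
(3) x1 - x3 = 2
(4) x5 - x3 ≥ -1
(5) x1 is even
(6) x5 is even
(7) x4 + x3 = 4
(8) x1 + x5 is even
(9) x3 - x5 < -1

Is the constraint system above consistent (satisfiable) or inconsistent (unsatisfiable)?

Setting (x1, x2, x3, x4, x5) = (4, 3, 2, 2, 4) satisfies everything: constraint 3: x1 - x3 = 2; constraint 4: x5 - x3 = 2; constraint 7: x4 + x3 = 4, and the others follow.

Satisfiable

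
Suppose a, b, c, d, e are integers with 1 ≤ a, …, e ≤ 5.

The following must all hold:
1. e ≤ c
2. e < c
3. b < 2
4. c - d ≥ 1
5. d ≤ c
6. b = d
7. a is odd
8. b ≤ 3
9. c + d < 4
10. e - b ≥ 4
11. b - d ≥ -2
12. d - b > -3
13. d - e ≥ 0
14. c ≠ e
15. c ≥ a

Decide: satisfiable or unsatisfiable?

Unsatisfiable

Constraints 10, 11, and 13 give b − d ≥ -2, d − e ≥ 0, e − b ≥ 4.
Adding all 3 inequalities: the left sides telescope to 0, and the right sides sum to (-2) + 0 + 4 = 2. So 0 ≥ 2, which is false.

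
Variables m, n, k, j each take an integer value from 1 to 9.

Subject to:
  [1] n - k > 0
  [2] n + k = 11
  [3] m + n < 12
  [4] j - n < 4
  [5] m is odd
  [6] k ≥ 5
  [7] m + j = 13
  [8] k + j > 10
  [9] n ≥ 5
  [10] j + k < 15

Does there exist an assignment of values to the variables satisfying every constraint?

Satisfiable

Setting (m, n, k, j) = (5, 6, 5, 8) satisfies everything: constraint 1: n - k = 1; constraint 2: n + k = 11, and the others follow.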